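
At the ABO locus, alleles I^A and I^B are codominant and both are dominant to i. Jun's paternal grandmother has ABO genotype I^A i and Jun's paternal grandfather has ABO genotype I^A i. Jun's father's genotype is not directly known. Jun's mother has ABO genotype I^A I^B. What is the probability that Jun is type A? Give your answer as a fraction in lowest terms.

1/2

Jun's father's ABO genotype from I^A i × I^A i: 1/4 I^A I^A, 1/2 I^A i, 1/4 i i.
Crossing each possibility with the mother I^A I^B and summing P(type A): 1/4·1/2 + 1/2·1/2 + 1/4·1/2 = 1/2.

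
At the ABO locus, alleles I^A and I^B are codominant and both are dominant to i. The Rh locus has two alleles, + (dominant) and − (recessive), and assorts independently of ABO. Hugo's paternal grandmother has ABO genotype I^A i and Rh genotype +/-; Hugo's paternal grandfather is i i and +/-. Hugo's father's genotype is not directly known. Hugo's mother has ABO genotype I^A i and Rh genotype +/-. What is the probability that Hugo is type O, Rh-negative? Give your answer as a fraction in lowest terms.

3/32

Hugo's father's ABO genotype from I^A i × i i: 1/2 I^A i, 1/2 i i.
Crossing each possibility with the mother I^A i and summing P(type O): 1/2·1/4 + 1/2·1/2 = 3/8.
Similarly for Rh via the father's Rh distribution: P(Rh-) = 1/4.
Independent loci: 3/8 × 1/4 = 3/32.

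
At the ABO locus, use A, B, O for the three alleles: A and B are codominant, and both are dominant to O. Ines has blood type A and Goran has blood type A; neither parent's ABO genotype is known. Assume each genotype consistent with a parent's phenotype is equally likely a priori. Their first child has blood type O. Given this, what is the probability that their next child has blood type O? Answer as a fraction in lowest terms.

1/4

Possible genotypes: Ines ∈ {AA, AO}; Goran ∈ {AA, AO}.
Weight each parental genotype pair by prior × P(type-O child):
  AO × AO: posterior weight 1; P(next child type O) = 1/4.
Weighted sum = 1/4.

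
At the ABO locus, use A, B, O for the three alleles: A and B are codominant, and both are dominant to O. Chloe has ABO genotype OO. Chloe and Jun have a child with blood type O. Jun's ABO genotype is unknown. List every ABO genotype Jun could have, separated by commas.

For each candidate genotype of Jun, check whether crossing it with OO can produce every observed child phenotype.
  AA → possible child types {A} ✗
  AB → possible child types {A, B} ✗
  AO → possible child types {O, A} ✓
  BB → possible child types {B} ✗
  BO → possible child types {O, B} ✓
  OO → possible child types {O} ✓

AO, BO, OO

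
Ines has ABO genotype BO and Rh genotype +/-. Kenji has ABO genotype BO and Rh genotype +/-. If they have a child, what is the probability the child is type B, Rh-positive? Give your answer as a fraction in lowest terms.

ABO cross BO × BO → offspring phenotypes: 1/4 O, 3/4 B.
Rh cross +/- × +/- → 3/4 Rh+, 1/4 Rh-.
Independent loci: P(type B, Rh-positive) = 3/4 × 3/4 = 9/16.

9/16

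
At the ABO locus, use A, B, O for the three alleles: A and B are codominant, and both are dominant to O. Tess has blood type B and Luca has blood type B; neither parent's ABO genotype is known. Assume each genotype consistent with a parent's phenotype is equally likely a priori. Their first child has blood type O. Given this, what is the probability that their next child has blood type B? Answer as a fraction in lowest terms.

3/4

Possible genotypes: Tess ∈ {BB, BO}; Luca ∈ {BB, BO}.
Weight each parental genotype pair by prior × P(type-O child):
  BO × BO: posterior weight 1; P(next child type B) = 3/4.
Weighted sum = 3/4.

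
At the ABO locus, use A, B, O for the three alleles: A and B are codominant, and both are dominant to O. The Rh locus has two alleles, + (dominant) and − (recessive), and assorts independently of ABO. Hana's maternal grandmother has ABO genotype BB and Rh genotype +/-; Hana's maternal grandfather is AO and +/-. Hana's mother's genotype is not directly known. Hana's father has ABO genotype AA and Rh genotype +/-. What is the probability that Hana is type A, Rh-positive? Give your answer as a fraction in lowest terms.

3/8

Hana's mother's ABO genotype from BB × AO: 1/2 AB, 1/2 BO.
Crossing each possibility with the father AA and summing P(type A): 1/2·1/2 + 1/2·1/2 = 1/2.
Similarly for Rh via the mother's Rh distribution: P(Rh+) = 3/4.
Independent loci: 1/2 × 3/4 = 3/8.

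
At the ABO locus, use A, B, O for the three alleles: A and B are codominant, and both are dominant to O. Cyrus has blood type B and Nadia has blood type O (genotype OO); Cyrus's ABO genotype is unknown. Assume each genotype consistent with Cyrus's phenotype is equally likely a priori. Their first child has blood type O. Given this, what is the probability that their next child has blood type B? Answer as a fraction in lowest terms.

1/2

Possible genotypes: Cyrus ∈ {BB, BO}; Nadia ∈ {OO}.
Weight each parental genotype pair by prior × P(type-O child):
  BO × OO: posterior weight 1; P(next child type B) = 1/2.
Weighted sum = 1/2.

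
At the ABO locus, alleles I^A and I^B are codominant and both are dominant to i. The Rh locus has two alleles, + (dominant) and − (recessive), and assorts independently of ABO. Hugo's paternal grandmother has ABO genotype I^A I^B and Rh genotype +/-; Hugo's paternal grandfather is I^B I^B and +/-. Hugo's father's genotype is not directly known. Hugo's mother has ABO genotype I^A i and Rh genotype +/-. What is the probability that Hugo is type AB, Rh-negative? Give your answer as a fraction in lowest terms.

3/32

Hugo's father's ABO genotype from I^A I^B × I^B I^B: 1/2 I^A I^B, 1/2 I^B I^B.
Crossing each possibility with the mother I^A i and summing P(type AB): 1/2·1/4 + 1/2·1/2 = 3/8.
Similarly for Rh via the father's Rh distribution: P(Rh-) = 1/4.
Independent loci: 3/8 × 1/4 = 3/32.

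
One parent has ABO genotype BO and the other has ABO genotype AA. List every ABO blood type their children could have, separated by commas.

Gametes from BO × AA give offspring ABO genotypes AB, AO, i.e. phenotypes A, AB.

A, AB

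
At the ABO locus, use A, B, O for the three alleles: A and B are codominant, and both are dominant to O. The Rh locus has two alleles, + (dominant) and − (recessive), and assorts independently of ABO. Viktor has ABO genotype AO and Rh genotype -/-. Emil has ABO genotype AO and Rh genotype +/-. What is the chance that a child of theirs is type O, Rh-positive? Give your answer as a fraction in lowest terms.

ABO cross AO × AO → offspring phenotypes: 1/4 O, 3/4 A.
Rh cross -/- × +/- → 1/2 Rh+, 1/2 Rh-.
Independent loci: P(type O, Rh-positive) = 1/4 × 1/2 = 1/8.

1/8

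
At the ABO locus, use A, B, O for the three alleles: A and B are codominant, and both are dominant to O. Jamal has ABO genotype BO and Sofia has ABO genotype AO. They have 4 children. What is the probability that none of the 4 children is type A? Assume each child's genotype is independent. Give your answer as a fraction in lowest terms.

81/256

ABO cross BO × AO → 1/4 O, 1/4 A, 1/4 B, 1/4 AB.
So P(type A) = 1/4 per child.
P(not type A) = 3/4 for one child; (3/4)^4 = 81/256.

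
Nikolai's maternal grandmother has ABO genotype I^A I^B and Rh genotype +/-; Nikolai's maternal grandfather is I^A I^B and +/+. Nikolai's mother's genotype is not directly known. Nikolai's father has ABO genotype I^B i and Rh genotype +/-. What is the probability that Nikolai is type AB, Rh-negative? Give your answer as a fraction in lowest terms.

Nikolai's mother's ABO genotype from I^A I^B × I^A I^B: 1/4 I^A I^A, 1/2 I^A I^B, 1/4 I^B I^B.
Crossing each possibility with the father I^B i and summing P(type AB): 1/4·1/2 + 1/2·1/4 + 1/4·0 = 1/4.
Similarly for Rh via the mother's Rh distribution: P(Rh-) = 1/8.
Independent loci: 1/4 × 1/8 = 1/32.

1/32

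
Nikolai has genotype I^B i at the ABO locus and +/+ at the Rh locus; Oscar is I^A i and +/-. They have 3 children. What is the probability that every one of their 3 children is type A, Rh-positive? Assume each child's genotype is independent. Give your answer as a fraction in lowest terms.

ABO cross I^B i × I^A i → 1/4 O, 1/4 A, 1/4 B, 1/4 AB.
Rh cross +/+ × +/- → 1 Rh+; so P(type A, Rh-positive) = 1/4 × 1 = 1/4 per child.
All 3 independent: (1/4)^3 = 1/64.

1/64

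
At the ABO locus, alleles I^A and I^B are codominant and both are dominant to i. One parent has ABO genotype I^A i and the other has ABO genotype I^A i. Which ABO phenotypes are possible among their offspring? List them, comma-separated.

O, A

Gametes from I^A i × I^A i give offspring ABO genotypes I^A I^A, I^A i, i i, i.e. phenotypes O, A.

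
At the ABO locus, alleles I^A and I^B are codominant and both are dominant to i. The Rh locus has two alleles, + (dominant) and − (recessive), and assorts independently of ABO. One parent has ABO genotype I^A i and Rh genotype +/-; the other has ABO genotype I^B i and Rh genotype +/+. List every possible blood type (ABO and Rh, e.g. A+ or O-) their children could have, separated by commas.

Gametes from I^A i × I^B i give offspring ABO genotypes I^A I^B, I^A i, I^B i, i i, i.e. phenotypes O, A, B, AB.
Rh cross +/- × +/+ → phenotypes Rh+.
Combining independently: O+, A+, B+, AB+.

O+, A+, B+, AB+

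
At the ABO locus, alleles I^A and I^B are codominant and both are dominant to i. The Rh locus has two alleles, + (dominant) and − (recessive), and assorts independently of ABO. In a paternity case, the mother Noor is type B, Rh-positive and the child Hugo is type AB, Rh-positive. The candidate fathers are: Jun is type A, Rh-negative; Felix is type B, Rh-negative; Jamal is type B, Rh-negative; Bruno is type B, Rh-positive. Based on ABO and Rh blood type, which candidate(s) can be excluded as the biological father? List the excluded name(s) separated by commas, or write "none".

Felix, Jamal, Bruno

A candidate is excluded only if no genotype consistent with his phenotype could produce a type AB, Rh-positive child with a type B, Rh-positive mother.
Felix (type B, Rh-): no genotype consistent with that phenotype can produce a type-AB Rh+ child with a type-B mother.
Jamal (type B, Rh-): no genotype consistent with that phenotype can produce a type-AB Rh+ child with a type-B mother.
Bruno (type B, Rh+): no genotype consistent with that phenotype can produce a type-AB Rh+ child with a type-B mother.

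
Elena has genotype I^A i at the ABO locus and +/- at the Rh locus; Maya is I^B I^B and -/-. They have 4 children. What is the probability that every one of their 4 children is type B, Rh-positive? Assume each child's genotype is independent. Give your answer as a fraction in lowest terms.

1/256

ABO cross I^A i × I^B I^B → 1/2 B, 1/2 AB.
Rh cross +/- × -/- → 1/2 Rh+, 1/2 Rh-; so P(type B, Rh-positive) = 1/2 × 1/2 = 1/4 per child.
All 4 independent: (1/4)^4 = 1/256.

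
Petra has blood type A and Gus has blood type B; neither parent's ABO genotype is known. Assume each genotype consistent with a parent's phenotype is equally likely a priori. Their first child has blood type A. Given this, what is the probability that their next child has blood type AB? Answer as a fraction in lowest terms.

Possible genotypes: Petra ∈ {I^A I^A, I^A i}; Gus ∈ {I^B I^B, I^B i}.
Weight each parental genotype pair by prior × P(type-A child):
  I^A I^A × I^B i: posterior weight 2/3; P(next child type AB) = 1/2.
  I^A i × I^B i: posterior weight 1/3; P(next child type AB) = 1/4.
Weighted sum = 5/12.

5/12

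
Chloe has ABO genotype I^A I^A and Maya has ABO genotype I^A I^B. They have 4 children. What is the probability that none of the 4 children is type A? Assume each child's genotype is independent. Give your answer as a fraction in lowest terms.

ABO cross I^A I^A × I^A I^B → 1/2 A, 1/2 AB.
So P(type A) = 1/2 per child.
P(not type A) = 1/2 for one child; (1/2)^4 = 1/16.

1/16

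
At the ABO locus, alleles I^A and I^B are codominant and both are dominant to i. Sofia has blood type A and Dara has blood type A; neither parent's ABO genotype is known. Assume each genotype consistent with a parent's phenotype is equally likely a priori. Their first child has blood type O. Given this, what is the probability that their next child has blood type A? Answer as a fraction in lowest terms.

3/4

Possible genotypes: Sofia ∈ {I^A I^A, I^A i}; Dara ∈ {I^A I^A, I^A i}.
Weight each parental genotype pair by prior × P(type-O child):
  I^A i × I^A i: posterior weight 1; P(next child type A) = 3/4.
Weighted sum = 3/4.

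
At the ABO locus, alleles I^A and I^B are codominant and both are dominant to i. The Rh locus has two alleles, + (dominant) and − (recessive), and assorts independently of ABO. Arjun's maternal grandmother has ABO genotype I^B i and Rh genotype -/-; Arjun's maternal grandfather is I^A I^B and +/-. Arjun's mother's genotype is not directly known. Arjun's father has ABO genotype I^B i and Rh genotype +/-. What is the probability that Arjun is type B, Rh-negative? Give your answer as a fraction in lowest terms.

15/64

Arjun's mother's ABO genotype from I^B i × I^A I^B: 1/4 I^A I^B, 1/4 I^A i, 1/4 I^B I^B, 1/4 I^B i.
Crossing each possibility with the father I^B i and summing P(type B): 1/4·1/2 + 1/4·1/4 + 1/4·1 + 1/4·3/4 = 5/8.
Similarly for Rh via the mother's Rh distribution: P(Rh-) = 3/8.
Independent loci: 5/8 × 3/8 = 15/64.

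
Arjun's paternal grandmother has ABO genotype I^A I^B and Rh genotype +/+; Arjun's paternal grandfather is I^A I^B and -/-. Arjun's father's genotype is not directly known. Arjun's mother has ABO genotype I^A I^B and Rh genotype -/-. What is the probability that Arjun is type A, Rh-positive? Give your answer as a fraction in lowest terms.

1/8

Arjun's father's ABO genotype from I^A I^B × I^A I^B: 1/4 I^A I^A, 1/2 I^A I^B, 1/4 I^B I^B.
Crossing each possibility with the mother I^A I^B and summing P(type A): 1/4·1/2 + 1/2·1/4 + 1/4·0 = 1/4.
Similarly for Rh via the father's Rh distribution: P(Rh+) = 1/2.
Independent loci: 1/4 × 1/2 = 1/8.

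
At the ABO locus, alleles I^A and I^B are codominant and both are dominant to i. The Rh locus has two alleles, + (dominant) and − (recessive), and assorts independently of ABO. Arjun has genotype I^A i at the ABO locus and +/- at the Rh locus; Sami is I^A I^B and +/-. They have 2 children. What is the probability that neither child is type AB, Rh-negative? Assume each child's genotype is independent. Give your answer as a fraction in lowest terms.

225/256

ABO cross I^A i × I^A I^B → 1/2 A, 1/4 B, 1/4 AB.
Rh cross +/- × +/- → 3/4 Rh+, 1/4 Rh-; so P(type AB, Rh-negative) = 1/4 × 1/4 = 1/16 per child.
P(not type AB, Rh-negative) = 15/16 for one child; (15/16)^2 = 225/256.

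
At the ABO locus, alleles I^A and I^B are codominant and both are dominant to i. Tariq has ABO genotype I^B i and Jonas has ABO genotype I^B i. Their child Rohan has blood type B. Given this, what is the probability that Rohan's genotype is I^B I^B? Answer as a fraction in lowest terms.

1/3

Cross I^B i × I^B i → 1/4 I^B I^B, 1/2 I^B i, 1/4 i i.
Type-B genotypes among offspring: I^B I^B (1/4), I^B i (1/2); total 3/4.
P(I^B I^B | type B) = (1/4) / (3/4) = 1/3.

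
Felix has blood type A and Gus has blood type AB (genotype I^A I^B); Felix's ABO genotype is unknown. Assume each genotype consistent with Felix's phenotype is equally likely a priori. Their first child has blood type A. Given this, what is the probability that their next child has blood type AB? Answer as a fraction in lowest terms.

3/8

Possible genotypes: Felix ∈ {I^A I^A, I^A i}; Gus ∈ {I^A I^B}.
Weight each parental genotype pair by prior × P(type-A child):
  I^A I^A × I^A I^B: posterior weight 1/2; P(next child type AB) = 1/2.
  I^A i × I^A I^B: posterior weight 1/2; P(next child type AB) = 1/4.
Weighted sum = 3/8.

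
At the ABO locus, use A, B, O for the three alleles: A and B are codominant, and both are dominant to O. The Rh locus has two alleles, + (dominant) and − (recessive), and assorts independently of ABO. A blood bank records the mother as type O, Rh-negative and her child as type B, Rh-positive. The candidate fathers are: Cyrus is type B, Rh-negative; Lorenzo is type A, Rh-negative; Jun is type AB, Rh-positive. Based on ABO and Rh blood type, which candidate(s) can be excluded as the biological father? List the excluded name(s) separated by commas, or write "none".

Cyrus, Lorenzo

A candidate is excluded only if no genotype consistent with his phenotype could produce a type B, Rh-positive child with a type O, Rh-negative mother.
Cyrus (type B, Rh-): no genotype consistent with that phenotype can produce a type-B Rh+ child with a type-O mother.
Lorenzo (type A, Rh-): no genotype consistent with that phenotype can produce a type-B Rh+ child with a type-O mother.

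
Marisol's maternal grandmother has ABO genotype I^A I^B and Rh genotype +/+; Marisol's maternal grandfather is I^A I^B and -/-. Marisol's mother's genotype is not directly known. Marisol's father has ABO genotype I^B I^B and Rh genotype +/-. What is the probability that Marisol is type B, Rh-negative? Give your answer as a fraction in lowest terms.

Marisol's mother's ABO genotype from I^A I^B × I^A I^B: 1/4 I^A I^A, 1/2 I^A I^B, 1/4 I^B I^B.
Crossing each possibility with the father I^B I^B and summing P(type B): 1/4·0 + 1/2·1/2 + 1/4·1 = 1/2.
Similarly for Rh via the mother's Rh distribution: P(Rh-) = 1/4.
Independent loci: 1/2 × 1/4 = 1/8.

1/8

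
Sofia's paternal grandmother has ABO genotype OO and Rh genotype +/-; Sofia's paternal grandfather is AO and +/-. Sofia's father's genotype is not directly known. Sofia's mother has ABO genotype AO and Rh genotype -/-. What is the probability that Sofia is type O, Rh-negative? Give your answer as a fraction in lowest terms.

Sofia's father's ABO genotype from OO × AO: 1/2 AO, 1/2 OO.
Crossing each possibility with the mother AO and summing P(type O): 1/2·1/4 + 1/2·1/2 = 3/8.
Similarly for Rh via the father's Rh distribution: P(Rh-) = 1/2.
Independent loci: 3/8 × 1/2 = 3/16.

3/16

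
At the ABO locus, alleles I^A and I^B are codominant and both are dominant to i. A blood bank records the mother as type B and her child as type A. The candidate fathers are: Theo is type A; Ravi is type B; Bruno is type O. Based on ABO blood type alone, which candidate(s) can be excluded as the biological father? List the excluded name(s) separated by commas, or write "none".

A candidate is excluded only if no genotype consistent with his phenotype could produce a type A child with a type B mother.
Ravi (type B): no genotype consistent with that phenotype can produce a type-A child with a type-B mother.
Bruno (type O): no genotype consistent with that phenotype can produce a type-A child with a type-B mother.

Ravi, Bruno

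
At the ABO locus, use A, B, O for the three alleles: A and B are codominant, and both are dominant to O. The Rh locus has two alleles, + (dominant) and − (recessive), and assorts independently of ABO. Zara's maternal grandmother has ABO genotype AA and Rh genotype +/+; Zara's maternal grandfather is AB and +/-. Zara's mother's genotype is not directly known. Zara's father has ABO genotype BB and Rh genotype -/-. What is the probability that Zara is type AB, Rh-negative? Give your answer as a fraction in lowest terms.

Zara's mother's ABO genotype from AA × AB: 1/2 AA, 1/2 AB.
Crossing each possibility with the father BB and summing P(type AB): 1/2·1 + 1/2·1/2 = 3/4.
Similarly for Rh via the mother's Rh distribution: P(Rh-) = 1/4.
Independent loci: 3/4 × 1/4 = 3/16.

3/16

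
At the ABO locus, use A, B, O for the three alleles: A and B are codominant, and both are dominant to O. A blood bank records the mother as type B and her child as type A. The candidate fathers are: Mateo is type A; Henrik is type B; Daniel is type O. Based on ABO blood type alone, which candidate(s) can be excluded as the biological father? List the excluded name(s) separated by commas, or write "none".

A candidate is excluded only if no genotype consistent with his phenotype could produce a type A child with a type B mother.
Henrik (type B): no genotype consistent with that phenotype can produce a type-A child with a type-B mother.
Daniel (type O): no genotype consistent with that phenotype can produce a type-A child with a type-B mother.

Henrik, Daniel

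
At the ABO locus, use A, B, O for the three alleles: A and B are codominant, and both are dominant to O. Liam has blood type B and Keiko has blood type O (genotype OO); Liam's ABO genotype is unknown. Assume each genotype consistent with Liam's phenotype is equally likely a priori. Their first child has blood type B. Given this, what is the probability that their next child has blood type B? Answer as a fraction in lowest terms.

Possible genotypes: Liam ∈ {BB, BO}; Keiko ∈ {OO}.
Weight each parental genotype pair by prior × P(type-B child):
  BB × OO: posterior weight 2/3; P(next child type B) = 1.
  BO × OO: posterior weight 1/3; P(next child type B) = 1/2.
Weighted sum = 5/6.

5/6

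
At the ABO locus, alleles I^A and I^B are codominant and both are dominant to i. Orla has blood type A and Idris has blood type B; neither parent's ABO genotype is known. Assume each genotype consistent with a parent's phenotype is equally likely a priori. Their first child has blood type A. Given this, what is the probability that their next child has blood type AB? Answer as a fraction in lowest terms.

Possible genotypes: Orla ∈ {I^A I^A, I^A i}; Idris ∈ {I^B I^B, I^B i}.
Weight each parental genotype pair by prior × P(type-A child):
  I^A I^A × I^B i: posterior weight 2/3; P(next child type AB) = 1/2.
  I^A i × I^B i: posterior weight 1/3; P(next child type AB) = 1/4.
Weighted sum = 5/12.

5/12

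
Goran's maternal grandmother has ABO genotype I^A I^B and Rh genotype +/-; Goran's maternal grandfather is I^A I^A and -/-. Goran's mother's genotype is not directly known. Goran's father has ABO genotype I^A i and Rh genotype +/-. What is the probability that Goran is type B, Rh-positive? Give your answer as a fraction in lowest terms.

5/64

Goran's mother's ABO genotype from I^A I^B × I^A I^A: 1/2 I^A I^A, 1/2 I^A I^B.
Crossing each possibility with the father I^A i and summing P(type B): 1/2·0 + 1/2·1/4 = 1/8.
Similarly for Rh via the mother's Rh distribution: P(Rh+) = 5/8.
Independent loci: 1/8 × 5/8 = 5/64.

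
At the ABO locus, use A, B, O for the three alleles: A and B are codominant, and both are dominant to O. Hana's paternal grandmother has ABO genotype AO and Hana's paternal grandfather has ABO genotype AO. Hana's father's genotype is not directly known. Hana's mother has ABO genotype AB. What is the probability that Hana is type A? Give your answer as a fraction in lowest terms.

1/2

Hana's father's ABO genotype from AO × AO: 1/4 AA, 1/2 AO, 1/4 OO.
Crossing each possibility with the mother AB and summing P(type A): 1/4·1/2 + 1/2·1/2 + 1/4·1/2 = 1/2.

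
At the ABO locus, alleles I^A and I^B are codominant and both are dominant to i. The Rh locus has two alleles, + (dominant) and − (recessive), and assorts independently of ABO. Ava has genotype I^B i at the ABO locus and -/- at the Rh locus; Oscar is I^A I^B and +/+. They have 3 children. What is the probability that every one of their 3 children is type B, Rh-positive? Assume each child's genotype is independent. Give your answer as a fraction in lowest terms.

ABO cross I^B i × I^A I^B → 1/4 A, 1/2 B, 1/4 AB.
Rh cross -/- × +/+ → 1 Rh+; so P(type B, Rh-positive) = 1/2 × 1 = 1/2 per child.
All 3 independent: (1/2)^3 = 1/8.

1/8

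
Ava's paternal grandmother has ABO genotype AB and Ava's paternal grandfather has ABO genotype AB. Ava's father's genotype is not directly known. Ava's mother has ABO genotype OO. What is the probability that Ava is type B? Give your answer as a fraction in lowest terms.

Ava's father's ABO genotype from AB × AB: 1/4 AA, 1/2 AB, 1/4 BB.
Crossing each possibility with the mother OO and summing P(type B): 1/4·0 + 1/2·1/2 + 1/4·1 = 1/2.

1/2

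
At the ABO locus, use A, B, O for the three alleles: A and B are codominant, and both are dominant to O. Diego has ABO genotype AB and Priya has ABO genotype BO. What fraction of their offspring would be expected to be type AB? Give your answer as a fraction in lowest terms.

1/4

ABO cross AB × BO → offspring phenotypes: 1/4 A, 1/2 B, 1/4 AB.
So P(type AB) = 1/4.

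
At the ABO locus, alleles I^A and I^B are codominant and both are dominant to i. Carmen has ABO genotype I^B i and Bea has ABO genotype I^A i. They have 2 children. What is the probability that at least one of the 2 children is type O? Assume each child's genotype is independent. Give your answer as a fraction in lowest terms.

7/16

ABO cross I^B i × I^A i → 1/4 O, 1/4 A, 1/4 B, 1/4 AB.
So P(type O) = 1/4 per child.
P(none) = (3/4)^2 = 9/16; P(at least one) = 1 − 9/16 = 7/16.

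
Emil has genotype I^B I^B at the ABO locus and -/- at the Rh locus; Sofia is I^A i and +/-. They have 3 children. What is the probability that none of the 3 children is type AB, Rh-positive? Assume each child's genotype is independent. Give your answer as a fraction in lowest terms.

ABO cross I^B I^B × I^A i → 1/2 B, 1/2 AB.
Rh cross -/- × +/- → 1/2 Rh+, 1/2 Rh-; so P(type AB, Rh-positive) = 1/2 × 1/2 = 1/4 per child.
P(not type AB, Rh-positive) = 3/4 for one child; (3/4)^3 = 27/64.

27/64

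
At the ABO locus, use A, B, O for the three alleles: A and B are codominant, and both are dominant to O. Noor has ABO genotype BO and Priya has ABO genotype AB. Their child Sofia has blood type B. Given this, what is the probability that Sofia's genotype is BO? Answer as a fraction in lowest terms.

Cross BO × AB → 1/4 AB, 1/4 AO, 1/4 BB, 1/4 BO.
Type-B genotypes among offspring: BB (1/4), BO (1/4); total 1/2.
P(BO | type B) = (1/4) / (1/2) = 1/2.

1/2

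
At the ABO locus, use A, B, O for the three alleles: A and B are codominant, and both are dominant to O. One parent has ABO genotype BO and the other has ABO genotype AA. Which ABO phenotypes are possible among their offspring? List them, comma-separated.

Gametes from BO × AA give offspring ABO genotypes AB, AO, i.e. phenotypes A, AB.

A, AB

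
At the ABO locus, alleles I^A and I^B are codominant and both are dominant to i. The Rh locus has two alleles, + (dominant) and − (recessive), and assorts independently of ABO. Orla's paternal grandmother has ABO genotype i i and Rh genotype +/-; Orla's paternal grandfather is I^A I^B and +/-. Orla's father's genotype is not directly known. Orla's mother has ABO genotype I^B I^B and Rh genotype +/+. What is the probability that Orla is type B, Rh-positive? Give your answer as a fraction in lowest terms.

3/4

Orla's father's ABO genotype from i i × I^A I^B: 1/2 I^A i, 1/2 I^B i.
Crossing each possibility with the mother I^B I^B and summing P(type B): 1/2·1/2 + 1/2·1 = 3/4.
Similarly for Rh via the father's Rh distribution: P(Rh+) = 1.
Independent loci: 3/4 × 1 = 3/4.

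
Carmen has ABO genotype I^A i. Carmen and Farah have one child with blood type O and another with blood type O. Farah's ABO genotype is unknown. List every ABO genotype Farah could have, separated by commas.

For each candidate genotype of Farah, check whether crossing it with I^A i can produce every observed child phenotype.
  I^A I^A → possible child types {A} ✗
  I^A I^B → possible child types {A, B, AB} ✗
  I^A i → possible child types {O, A} ✓
  I^B I^B → possible child types {B, AB} ✗
  I^B i → possible child types {O, A, B, AB} ✓
  i i → possible child types {O, A} ✓

I^A i, I^B i, i i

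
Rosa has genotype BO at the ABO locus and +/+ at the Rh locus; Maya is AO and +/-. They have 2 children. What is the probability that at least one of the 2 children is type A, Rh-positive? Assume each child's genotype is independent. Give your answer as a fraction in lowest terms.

ABO cross BO × AO → 1/4 O, 1/4 A, 1/4 B, 1/4 AB.
Rh cross +/+ × +/- → 1 Rh+; so P(type A, Rh-positive) = 1/4 × 1 = 1/4 per child.
P(none) = (3/4)^2 = 9/16; P(at least one) = 1 − 9/16 = 7/16.

7/16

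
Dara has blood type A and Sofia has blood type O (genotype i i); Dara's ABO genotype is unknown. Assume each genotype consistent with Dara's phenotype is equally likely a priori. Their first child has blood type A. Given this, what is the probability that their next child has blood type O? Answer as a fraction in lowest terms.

1/6

Possible genotypes: Dara ∈ {I^A I^A, I^A i}; Sofia ∈ {i i}.
Weight each parental genotype pair by prior × P(type-A child):
  I^A I^A × i i: posterior weight 2/3; P(next child type O) = 0.
  I^A i × i i: posterior weight 1/3; P(next child type O) = 1/2.
Weighted sum = 1/6.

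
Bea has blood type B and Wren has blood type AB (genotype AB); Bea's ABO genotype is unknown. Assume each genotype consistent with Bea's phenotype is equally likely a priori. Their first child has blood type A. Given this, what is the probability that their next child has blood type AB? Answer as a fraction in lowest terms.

1/4

Possible genotypes: Bea ∈ {BB, BO}; Wren ∈ {AB}.
Weight each parental genotype pair by prior × P(type-A child):
  BO × AB: posterior weight 1; P(next child type AB) = 1/4.
Weighted sum = 1/4.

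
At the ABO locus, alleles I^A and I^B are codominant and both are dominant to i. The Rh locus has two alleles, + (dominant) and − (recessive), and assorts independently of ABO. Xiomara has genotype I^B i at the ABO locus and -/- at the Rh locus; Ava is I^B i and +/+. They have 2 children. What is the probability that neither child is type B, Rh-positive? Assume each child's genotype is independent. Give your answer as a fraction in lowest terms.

ABO cross I^B i × I^B i → 1/4 O, 3/4 B.
Rh cross -/- × +/+ → 1 Rh+; so P(type B, Rh-positive) = 3/4 × 1 = 3/4 per child.
P(not type B, Rh-positive) = 1/4 for one child; (1/4)^2 = 1/16.

1/16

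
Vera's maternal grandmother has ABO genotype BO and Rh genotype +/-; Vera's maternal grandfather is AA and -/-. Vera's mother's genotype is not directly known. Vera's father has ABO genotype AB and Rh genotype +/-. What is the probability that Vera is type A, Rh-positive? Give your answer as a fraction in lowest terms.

15/64

Vera's mother's ABO genotype from BO × AA: 1/2 AB, 1/2 AO.
Crossing each possibility with the father AB and summing P(type A): 1/2·1/4 + 1/2·1/2 = 3/8.
Similarly for Rh via the mother's Rh distribution: P(Rh+) = 5/8.
Independent loci: 3/8 × 5/8 = 15/64.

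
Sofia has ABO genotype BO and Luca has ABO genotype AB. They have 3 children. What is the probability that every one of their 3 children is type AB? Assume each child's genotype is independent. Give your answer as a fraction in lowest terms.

1/64

ABO cross BO × AB → 1/4 A, 1/2 B, 1/4 AB.
So P(type AB) = 1/4 per child.
All 3 independent: (1/4)^3 = 1/64.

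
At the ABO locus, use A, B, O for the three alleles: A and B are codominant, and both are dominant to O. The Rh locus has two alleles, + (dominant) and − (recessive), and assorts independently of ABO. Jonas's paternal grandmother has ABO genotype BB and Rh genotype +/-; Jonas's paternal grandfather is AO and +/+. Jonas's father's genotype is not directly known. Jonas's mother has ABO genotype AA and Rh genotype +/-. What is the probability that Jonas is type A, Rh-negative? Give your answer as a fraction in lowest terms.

Jonas's father's ABO genotype from BB × AO: 1/2 AB, 1/2 BO.
Crossing each possibility with the mother AA and summing P(type A): 1/2·1/2 + 1/2·1/2 = 1/2.
Similarly for Rh via the father's Rh distribution: P(Rh-) = 1/8.
Independent loci: 1/2 × 1/8 = 1/16.

1/16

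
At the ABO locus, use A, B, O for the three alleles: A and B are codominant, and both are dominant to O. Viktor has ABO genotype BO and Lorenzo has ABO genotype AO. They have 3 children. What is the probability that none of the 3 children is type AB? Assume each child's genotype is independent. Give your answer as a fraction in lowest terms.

ABO cross BO × AO → 1/4 O, 1/4 A, 1/4 B, 1/4 AB.
So P(type AB) = 1/4 per child.
P(not type AB) = 3/4 for one child; (3/4)^3 = 27/64.

27/64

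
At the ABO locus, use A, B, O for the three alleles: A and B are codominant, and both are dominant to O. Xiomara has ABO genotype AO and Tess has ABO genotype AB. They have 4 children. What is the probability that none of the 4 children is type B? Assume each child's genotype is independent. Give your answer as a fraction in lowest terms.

ABO cross AO × AB → 1/2 A, 1/4 B, 1/4 AB.
So P(type B) = 1/4 per child.
P(not type B) = 3/4 for one child; (3/4)^4 = 81/256.

81/256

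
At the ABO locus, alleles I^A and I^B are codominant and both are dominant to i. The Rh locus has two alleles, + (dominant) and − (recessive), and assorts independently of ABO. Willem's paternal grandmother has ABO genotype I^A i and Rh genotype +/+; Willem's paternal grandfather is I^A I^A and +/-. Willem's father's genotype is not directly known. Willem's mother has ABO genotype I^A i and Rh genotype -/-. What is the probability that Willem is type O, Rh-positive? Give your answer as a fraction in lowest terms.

Willem's father's ABO genotype from I^A i × I^A I^A: 1/2 I^A I^A, 1/2 I^A i.
Crossing each possibility with the mother I^A i and summing P(type O): 1/2·0 + 1/2·1/4 = 1/8.
Similarly for Rh via the father's Rh distribution: P(Rh+) = 3/4.
Independent loci: 1/8 × 3/4 = 3/32.

3/32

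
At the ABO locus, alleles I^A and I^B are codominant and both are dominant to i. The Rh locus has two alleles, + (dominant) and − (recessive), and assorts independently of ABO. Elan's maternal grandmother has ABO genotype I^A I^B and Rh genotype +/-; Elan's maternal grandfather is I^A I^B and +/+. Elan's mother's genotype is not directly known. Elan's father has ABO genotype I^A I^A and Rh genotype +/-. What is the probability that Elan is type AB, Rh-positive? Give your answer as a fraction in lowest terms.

Elan's mother's ABO genotype from I^A I^B × I^A I^B: 1/4 I^A I^A, 1/2 I^A I^B, 1/4 I^B I^B.
Crossing each possibility with the father I^A I^A and summing P(type AB): 1/4·0 + 1/2·1/2 + 1/4·1 = 1/2.
Similarly for Rh via the mother's Rh distribution: P(Rh+) = 7/8.
Independent loci: 1/2 × 7/8 = 7/16.

7/16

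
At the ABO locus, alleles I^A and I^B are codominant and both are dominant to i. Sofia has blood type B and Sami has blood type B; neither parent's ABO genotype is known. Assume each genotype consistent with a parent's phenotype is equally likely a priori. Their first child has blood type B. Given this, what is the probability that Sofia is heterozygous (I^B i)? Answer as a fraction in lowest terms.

Possible genotypes: Sofia ∈ {I^B I^B, I^B i}; Sami ∈ {I^B I^B, I^B i}.
Weight each parental genotype pair by prior × P(type-B child):
  I^B I^B × I^B I^B: posterior weight 4/15.
  I^B I^B × I^B i: posterior weight 4/15.
  I^B i × I^B I^B: posterior weight 4/15.
  I^B i × I^B i: posterior weight 1/5.
Sum the posterior weight over pairs where Sofia is I^B i: 7/15.

7/15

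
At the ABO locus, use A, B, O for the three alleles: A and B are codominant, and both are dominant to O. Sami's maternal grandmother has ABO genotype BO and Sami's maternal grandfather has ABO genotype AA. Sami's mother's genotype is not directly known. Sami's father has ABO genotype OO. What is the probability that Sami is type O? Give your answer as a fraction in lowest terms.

Sami's mother's ABO genotype from BO × AA: 1/2 AB, 1/2 AO.
Crossing each possibility with the father OO and summing P(type O): 1/2·0 + 1/2·1/2 = 1/4.

1/4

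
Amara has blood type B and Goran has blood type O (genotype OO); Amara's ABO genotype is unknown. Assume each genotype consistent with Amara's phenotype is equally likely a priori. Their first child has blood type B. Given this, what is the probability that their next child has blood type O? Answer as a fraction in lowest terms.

1/6

Possible genotypes: Amara ∈ {BB, BO}; Goran ∈ {OO}.
Weight each parental genotype pair by prior × P(type-B child):
  BB × OO: posterior weight 2/3; P(next child type O) = 0.
  BO × OO: posterior weight 1/3; P(next child type O) = 1/2.
Weighted sum = 1/6.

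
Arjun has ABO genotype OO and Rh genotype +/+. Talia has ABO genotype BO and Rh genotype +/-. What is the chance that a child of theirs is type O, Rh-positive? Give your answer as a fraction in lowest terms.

1/2

ABO cross OO × BO → offspring phenotypes: 1/2 O, 1/2 B.
Rh cross +/+ × +/- → 1 Rh+.
Independent loci: P(type O, Rh-positive) = 1/2 × 1 = 1/2.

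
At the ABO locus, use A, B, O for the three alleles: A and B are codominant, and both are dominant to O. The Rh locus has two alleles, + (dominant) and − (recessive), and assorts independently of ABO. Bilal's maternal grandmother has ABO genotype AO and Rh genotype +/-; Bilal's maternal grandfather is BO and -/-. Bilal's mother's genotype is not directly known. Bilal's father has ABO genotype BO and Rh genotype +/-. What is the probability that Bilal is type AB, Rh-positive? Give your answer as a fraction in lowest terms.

Bilal's mother's ABO genotype from AO × BO: 1/4 AB, 1/4 AO, 1/4 BO, 1/4 OO.
Crossing each possibility with the father BO and summing P(type AB): 1/4·1/4 + 1/4·1/4 + 1/4·0 + 1/4·0 = 1/8.
Similarly for Rh via the mother's Rh distribution: P(Rh+) = 5/8.
Independent loci: 1/8 × 5/8 = 5/64.

5/64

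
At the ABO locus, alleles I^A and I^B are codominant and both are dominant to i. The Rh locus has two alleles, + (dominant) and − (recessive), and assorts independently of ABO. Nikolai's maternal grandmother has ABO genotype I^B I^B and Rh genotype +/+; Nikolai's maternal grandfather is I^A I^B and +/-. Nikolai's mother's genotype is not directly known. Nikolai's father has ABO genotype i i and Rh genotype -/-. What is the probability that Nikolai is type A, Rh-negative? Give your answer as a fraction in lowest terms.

1/16

Nikolai's mother's ABO genotype from I^B I^B × I^A I^B: 1/2 I^A I^B, 1/2 I^B I^B.
Crossing each possibility with the father i i and summing P(type A): 1/2·1/2 + 1/2·0 = 1/4.
Similarly for Rh via the mother's Rh distribution: P(Rh-) = 1/4.
Independent loci: 1/4 × 1/4 = 1/16.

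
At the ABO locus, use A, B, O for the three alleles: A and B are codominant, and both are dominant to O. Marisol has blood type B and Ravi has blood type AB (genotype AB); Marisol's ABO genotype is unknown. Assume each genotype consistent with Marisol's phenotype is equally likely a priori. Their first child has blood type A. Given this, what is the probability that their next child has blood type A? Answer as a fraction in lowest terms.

Possible genotypes: Marisol ∈ {BB, BO}; Ravi ∈ {AB}.
Weight each parental genotype pair by prior × P(type-A child):
  BO × AB: posterior weight 1; P(next child type A) = 1/4.
Weighted sum = 1/4.

1/4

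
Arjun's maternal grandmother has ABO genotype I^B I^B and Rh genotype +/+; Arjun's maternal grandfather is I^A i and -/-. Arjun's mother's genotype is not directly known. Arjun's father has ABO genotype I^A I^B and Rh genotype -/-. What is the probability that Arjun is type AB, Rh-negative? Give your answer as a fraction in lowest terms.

3/16

Arjun's mother's ABO genotype from I^B I^B × I^A i: 1/2 I^A I^B, 1/2 I^B i.
Crossing each possibility with the father I^A I^B and summing P(type AB): 1/2·1/2 + 1/2·1/4 = 3/8.
Similarly for Rh via the mother's Rh distribution: P(Rh-) = 1/2.
Independent loci: 3/8 × 1/2 = 3/16.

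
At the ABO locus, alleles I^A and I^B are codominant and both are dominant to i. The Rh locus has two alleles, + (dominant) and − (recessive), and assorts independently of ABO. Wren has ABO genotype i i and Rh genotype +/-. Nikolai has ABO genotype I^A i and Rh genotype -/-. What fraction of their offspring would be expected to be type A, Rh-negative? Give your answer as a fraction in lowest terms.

1/4

ABO cross i i × I^A i → offspring phenotypes: 1/2 O, 1/2 A.
Rh cross +/- × -/- → 1/2 Rh+, 1/2 Rh-.
Independent loci: P(type A, Rh-negative) = 1/2 × 1/2 = 1/4.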